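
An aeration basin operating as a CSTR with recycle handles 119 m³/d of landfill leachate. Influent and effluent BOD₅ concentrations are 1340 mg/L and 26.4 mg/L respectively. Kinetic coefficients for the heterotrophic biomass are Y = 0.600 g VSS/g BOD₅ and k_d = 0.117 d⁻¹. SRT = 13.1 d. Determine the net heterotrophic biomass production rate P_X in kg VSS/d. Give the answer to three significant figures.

P_X ≈ 37.0 kg VSS/d

The observed yield is Y_obs = Y/(1 + k_d·θ_c) = 0.600 / (1 + 0.117 × 13.1) = 0.600 / 2.533 = 0.2369 g VSS per g BOD₅ removed.
ΔS = 1340 − 26.4 = 1314 mg/L, so the substrate removal rate is 119 × 1314/1000 = 156.3 kg BOD₅/d.
Biomass produced: P_X = Y_obs·Q·ΔS = 0.2369 × 156.3 ≈ 37.03 kg VSS/d.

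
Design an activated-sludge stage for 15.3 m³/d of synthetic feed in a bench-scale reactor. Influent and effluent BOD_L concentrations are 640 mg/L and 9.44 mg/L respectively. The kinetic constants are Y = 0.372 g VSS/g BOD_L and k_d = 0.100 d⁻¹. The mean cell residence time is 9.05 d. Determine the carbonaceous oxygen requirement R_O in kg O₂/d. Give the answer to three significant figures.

R_O ≈ 6.97 kg O₂/d

Y_obs = Y / (1 + k_d θ_c) = 0.372 / (1 + 0.100 × 9.05) = 0.372 / 1.905 = 0.1953.
Mass of BOD_L removed per day: Q(S₀ − S) = 15.3 × 630.6 g/m³ = 9.648 kg/d.
P_X = Y_obs·Q·(S₀ − S) = 0.1953 × 9.648 = 1.884 kg VSS/d.
R_O = Q·ΔS − 1.42 P_X = 9.648 − 2.675 = 6.972 kg O₂/d.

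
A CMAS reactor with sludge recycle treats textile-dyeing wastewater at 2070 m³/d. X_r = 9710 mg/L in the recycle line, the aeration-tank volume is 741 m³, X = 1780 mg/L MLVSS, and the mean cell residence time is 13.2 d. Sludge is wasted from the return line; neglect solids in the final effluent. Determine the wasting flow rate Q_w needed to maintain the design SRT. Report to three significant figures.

Q_w ≈ 10.3 m³/d

Wasting from the return line (neglecting effluent solids): Q_w = V·X / (θ_c·X_r) = 741.0 × 1780 / (13.2 × 9710) = 10.29 m³/d.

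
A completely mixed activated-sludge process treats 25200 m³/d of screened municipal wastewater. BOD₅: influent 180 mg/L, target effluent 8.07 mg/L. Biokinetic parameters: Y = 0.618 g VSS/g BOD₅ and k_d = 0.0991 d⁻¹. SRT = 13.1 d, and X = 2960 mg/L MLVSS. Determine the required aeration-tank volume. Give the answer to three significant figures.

From the SRT design equation V = Y Q (S₀−S) θ_c / [X (1 + k_d θ_c)] = 0.618 × 25200 × (180 − 8.07) × 13.1 / [2960 × (1 + 0.0991 × 13.1)] = 3.51×10^7 / 6803 = 5156 m³.

V ≈ 5160 m³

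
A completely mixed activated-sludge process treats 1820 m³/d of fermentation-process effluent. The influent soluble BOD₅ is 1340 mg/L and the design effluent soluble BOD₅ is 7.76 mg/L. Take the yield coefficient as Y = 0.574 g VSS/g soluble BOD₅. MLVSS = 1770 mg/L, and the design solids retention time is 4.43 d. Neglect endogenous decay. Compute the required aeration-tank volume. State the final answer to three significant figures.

Biomass mass balance (decay neglected): V·X = Y·Q·(S₀ − S)·θ_c, so V = 0.574 × 1820 × (1340 − 7.76) × 4.43 / 1770 = 3483 m³.

V ≈ 3480 m³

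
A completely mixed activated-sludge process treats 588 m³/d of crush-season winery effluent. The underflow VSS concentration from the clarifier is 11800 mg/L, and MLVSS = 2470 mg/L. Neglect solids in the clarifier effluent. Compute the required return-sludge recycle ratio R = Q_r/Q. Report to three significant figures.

R ≈ 0.265

R = Q_r/Q = X/(X_r − X) = 2470 / (11800 − 2470) = 0.2647.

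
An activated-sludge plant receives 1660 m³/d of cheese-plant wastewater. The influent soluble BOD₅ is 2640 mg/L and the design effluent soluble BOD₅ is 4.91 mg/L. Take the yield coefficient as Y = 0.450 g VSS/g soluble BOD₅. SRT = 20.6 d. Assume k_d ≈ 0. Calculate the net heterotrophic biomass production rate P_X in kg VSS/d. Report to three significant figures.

P_X ≈ 1970 kg VSS/d

No decay correction is needed, so Y_obs = Y = 0.450.
ΔS = 2640 − 4.91 = 2635 mg/L, so the substrate removal rate is 1660 × 2635/1000 = 4374 kg soluble BOD₅/d.
P_X = Y_obs · Q(S₀ − S) = 0.4500 × 4374 = 1968 kg VSS/d.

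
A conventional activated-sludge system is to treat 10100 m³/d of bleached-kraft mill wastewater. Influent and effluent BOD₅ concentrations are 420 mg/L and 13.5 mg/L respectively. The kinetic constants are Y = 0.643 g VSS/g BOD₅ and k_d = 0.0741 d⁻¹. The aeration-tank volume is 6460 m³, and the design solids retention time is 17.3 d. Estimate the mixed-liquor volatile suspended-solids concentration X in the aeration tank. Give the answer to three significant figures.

X ≈ 3100 mg/L

X = Y·Q·ΔS·θ_c / [V·(1 + k_d θ_c)] = 0.643 × 10100 × (420 − 13.5) × 17.3 / [6460 × (1 + 0.0741 × 17.3)] = 3098 mg/L.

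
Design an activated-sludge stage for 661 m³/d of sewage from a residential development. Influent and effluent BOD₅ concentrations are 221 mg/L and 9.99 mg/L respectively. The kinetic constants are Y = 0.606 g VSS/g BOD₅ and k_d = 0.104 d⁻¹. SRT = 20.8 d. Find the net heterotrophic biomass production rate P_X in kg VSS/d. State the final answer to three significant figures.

Correct the yield for decay: Y_obs = Y/(1 + k_d θ_c) = 0.606 / (1 + 0.104 × 20.8) = 0.606 / 3.163 = 0.1916.
ΔS = 221 − 9.99 = 211.0 mg/L, so the substrate removal rate is 661 × 211.0/1000 = 139.5 kg BOD₅/d.
Net biomass production P_X = Y_obs × Q·(S₀ − S) = 0.1916 × 139.5 = 26.72 kg VSS/d.

P_X ≈ 26.7 kg VSS/d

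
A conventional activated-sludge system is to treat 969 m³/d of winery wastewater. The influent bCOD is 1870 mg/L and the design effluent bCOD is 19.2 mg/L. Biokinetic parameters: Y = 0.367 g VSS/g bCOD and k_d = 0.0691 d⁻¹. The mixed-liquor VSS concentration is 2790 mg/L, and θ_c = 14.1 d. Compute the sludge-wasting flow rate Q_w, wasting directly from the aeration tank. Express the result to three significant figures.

Q_w ≈ 119 m³/d

Rearranging the biomass balance for a CMAS with decay, V = Y·Q·ΔS·θ_c / [X·(1+k_d θ_c)] = 0.367 × 969 × (1870 − 19.2) × 14.1 / [2790 × (1 + 0.0691 × 14.1)] = 9.28×10^6 / 5508 = 1685 m³.
Wasting from the aeration tank: Q_w = V / θ_c = 1685 / 14.1 = 119.5 m³/d.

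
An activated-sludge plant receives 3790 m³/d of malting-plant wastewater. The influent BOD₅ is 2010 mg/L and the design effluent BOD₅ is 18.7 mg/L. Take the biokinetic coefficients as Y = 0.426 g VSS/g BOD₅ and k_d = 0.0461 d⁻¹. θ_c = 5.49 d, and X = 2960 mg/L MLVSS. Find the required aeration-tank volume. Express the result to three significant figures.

Steady-state biomass mass balance: V·X·(1 + k_d·θ_c) = Y·Q·(S₀ − S)·θ_c, so V = 0.426 × 3790 × (2010 − 18.7) × 5.49 / [2960 × (1 + 0.0461 × 5.49)] = 1.77×10^7 / 3709 = 4759 m³.

V ≈ 4760 m³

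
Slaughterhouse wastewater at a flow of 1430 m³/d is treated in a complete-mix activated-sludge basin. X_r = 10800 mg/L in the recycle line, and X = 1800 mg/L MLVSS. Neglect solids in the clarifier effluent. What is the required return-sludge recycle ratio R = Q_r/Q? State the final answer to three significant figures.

R ≈ 0.200

R = Q_r/Q = X/(X_r − X) = 1800 / (10800 − 1800) = 0.2000.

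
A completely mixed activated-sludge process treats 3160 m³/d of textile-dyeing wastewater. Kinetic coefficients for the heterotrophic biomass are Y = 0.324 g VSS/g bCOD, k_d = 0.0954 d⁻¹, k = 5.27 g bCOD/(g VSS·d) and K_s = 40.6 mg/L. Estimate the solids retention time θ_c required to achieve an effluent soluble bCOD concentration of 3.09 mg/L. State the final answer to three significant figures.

From 1/θ_c = Y·k·S/(K_s + S) − k_d: Y·k·S/(K_s+S) = 0.324 × 5.27 × 3.09 / (40.6 + 3.09) = 0.1208 d⁻¹.
θ_c = 1/(μ − k_d) = 1/(0.1208 − 0.0954) = 1/0.02536 = 39.43 d.

θ_c ≈ 39.4 d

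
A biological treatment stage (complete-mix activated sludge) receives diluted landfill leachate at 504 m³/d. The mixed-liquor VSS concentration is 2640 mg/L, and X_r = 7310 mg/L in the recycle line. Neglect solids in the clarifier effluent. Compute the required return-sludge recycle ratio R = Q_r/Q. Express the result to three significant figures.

R ≈ 0.565

R = Q_r/Q = X/(X_r − X) = 2640 / (7310 − 2640) = 0.5653.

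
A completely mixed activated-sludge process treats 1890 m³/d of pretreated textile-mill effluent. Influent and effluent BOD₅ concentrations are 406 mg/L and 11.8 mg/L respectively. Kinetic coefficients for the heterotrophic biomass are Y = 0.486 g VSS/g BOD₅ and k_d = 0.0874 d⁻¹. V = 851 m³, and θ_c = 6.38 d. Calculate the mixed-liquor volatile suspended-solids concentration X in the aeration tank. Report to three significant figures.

X ≈ 1740 mg/L

X = Y·Q·ΔS·θ_c / [V·(1 + k_d θ_c)] = 0.486 × 1890 × (406 − 11.8) × 6.38 / [851 × (1 + 0.0874 × 6.38)] = 1743 mg/L.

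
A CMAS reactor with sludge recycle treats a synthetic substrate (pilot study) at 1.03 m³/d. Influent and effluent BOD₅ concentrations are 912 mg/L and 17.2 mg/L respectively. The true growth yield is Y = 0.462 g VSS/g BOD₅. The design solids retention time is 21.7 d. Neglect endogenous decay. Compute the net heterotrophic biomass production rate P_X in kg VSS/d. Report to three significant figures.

With endogenous decay neglected, the observed yield equals the true yield: Y_obs = Y = 0.462 g VSS/g BOD₅.
Q·(S₀ − S) = 1.03 × (912 − 17.2) × 10⁻³ = 0.9216 kg/d removed.
So the net sludge growth is P_X = 0.4620 × 0.9216 = 0.4258 kg VSS/d.

P_X ≈ 0.426 kg VSS/d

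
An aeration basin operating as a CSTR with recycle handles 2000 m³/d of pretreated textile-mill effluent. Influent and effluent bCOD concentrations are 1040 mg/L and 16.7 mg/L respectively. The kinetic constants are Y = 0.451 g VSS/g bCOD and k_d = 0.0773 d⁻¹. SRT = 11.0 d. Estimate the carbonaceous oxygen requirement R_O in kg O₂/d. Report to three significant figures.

Observed yield with endogenous decay: Y_obs = Y / (1 + k_d·θ_c) = 0.451 / (1 + 0.0773 × 11.0) = 0.451 / 1.850 = 0.2437 g VSS/g bCOD.
Mass of bCOD removed per day: Q(S₀ − S) = 2000 × 1023 g/m³ = 2047 kg/d.
Biomass synthesised: P_X = Y_obs × 2047 = 498.8 kg VSS/d.
R_O = Q·ΔS − 1.42 P_X = 2047 − 708.4 = 1338 kg O₂/d.

R_O ≈ 1340 kg O₂/d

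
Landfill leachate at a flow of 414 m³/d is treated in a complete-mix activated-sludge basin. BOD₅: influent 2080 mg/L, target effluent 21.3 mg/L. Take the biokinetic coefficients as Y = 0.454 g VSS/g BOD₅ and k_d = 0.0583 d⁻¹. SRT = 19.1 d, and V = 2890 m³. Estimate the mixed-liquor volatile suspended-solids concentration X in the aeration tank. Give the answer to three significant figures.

X ≈ 1210 mg/L

Solving the biomass balance for X: X = Y Q (S₀−S) θ_c / [V (1+k_d θ_c)] = 0.454 × 414 × (2080 − 21.3) × 19.1 / [2890 × (1 + 0.0583 × 19.1)] = 1210 mg/L.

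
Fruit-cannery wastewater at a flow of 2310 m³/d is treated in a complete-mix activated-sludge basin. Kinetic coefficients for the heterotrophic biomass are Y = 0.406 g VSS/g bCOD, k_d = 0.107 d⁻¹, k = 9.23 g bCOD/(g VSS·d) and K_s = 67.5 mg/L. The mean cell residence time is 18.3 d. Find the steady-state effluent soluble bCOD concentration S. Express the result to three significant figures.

S ≈ 3.04 mg/L

Effluent substrate depends only on kinetics and SRT: S = K_s(1 + k_d θ_c) / [θ_c(Yk − k_d) − 1] = 67.5 × (1 + 0.107 × 18.3) / [18.3 × (0.406 × 9.23 − 0.107) − 1] = 199.7 / 65.62 = 3.043 mg/L.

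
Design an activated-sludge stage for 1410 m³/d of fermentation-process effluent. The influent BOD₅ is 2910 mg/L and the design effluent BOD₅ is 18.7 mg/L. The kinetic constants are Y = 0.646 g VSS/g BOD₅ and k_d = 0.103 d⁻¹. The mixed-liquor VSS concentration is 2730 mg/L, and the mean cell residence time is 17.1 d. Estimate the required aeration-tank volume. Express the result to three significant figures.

V ≈ 5970 m³

From the SRT design equation V = Y Q (S₀−S) θ_c / [X (1 + k_d θ_c)] = 0.646 × 1410 × (2910 − 18.7) × 17.1 / [2730 × (1 + 0.103 × 17.1)] = 4.5×10^7 / 7538 = 5974 m³.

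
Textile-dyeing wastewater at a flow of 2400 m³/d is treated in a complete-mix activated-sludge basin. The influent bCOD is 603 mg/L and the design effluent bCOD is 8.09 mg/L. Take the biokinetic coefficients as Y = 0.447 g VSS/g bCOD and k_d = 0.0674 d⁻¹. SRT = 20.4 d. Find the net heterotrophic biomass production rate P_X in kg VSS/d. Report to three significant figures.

Correct the yield for decay: Y_obs = Y/(1 + k_d θ_c) = 0.447 / (1 + 0.0674 × 20.4) = 0.447 / 2.375 = 0.1882.
Substrate removed = Q·(S₀ − S) = 2400 m³/d × (603 − 8.09) g/m³ = 1.43×10^6 g/d = 1428 kg/d.
Biomass produced: P_X = Y_obs·Q·ΔS = 0.1882 × 1428 ≈ 268.7 kg VSS/d.

P_X ≈ 269 kg VSS/d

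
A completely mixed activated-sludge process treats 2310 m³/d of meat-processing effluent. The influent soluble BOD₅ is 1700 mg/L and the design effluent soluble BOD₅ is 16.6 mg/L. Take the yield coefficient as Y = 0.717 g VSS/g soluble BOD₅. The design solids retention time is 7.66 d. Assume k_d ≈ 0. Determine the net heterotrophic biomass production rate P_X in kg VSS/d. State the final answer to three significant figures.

P_X ≈ 2790 kg VSS/d

No decay correction is needed, so Y_obs = Y = 0.717.
ΔS = 1700 − 16.6 = 1683 mg/L, so the substrate removal rate is 2310 × 1683/1000 = 3889 kg soluble BOD₅/d.
P_X = Y_obs · Q(S₀ − S) = 0.7170 × 3889 = 2788 kg VSS/d.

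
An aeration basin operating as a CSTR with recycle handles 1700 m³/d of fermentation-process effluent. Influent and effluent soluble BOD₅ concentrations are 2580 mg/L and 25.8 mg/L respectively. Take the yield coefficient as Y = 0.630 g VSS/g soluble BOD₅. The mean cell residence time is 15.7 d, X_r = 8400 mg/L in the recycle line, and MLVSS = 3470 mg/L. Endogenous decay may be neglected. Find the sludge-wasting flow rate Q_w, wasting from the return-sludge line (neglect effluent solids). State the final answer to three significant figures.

Q_w ≈ 326 m³/d

With k_d = 0 the design equation reduces to V = Y Q (S₀−S) θ_c / X = 0.630 × 1700 × (2580 − 25.8) × 15.7 / 3470 = 12377 m³.
Q_w = (V·X)/(θ_c X_r) = 12377 × 3470 / (15.7 × 8400) = 325.7 m³/d.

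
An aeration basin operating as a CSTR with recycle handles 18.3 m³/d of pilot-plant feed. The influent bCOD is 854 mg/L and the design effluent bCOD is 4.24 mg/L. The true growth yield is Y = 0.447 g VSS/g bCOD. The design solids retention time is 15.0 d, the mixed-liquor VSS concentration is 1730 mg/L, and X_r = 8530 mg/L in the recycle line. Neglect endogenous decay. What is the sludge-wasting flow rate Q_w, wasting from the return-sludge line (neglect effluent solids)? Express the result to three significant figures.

Q_w ≈ 0.815 m³/d

Biomass mass balance (decay neglected): V·X = Y·Q·(S₀ − S)·θ_c, so V = 0.447 × 18.3 × (854 − 4.24) × 15.0 / 1730 = 60.27 m³.
θ_c = V·X/(Q_w·X_r) when wasting from the recycle, so Q_w = V·X/(θ_c·X_r) = 60.27 × 1730 / (15.0 × 8530) = 0.8149 m³/d.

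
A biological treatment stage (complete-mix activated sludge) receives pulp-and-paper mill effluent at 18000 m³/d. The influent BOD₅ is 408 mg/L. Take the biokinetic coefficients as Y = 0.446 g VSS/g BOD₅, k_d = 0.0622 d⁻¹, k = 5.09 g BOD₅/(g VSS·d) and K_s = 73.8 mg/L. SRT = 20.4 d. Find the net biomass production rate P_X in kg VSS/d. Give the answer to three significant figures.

P_X ≈ 1430 kg VSS/d

For a completely mixed reactor with recycle the Lawrence–McCarty relation gives S = K_s·(1 + k_d·θ_c) / [θ_c·(Y·k − k_d) − 1] = 73.8 × (1 + 0.0622 × 20.4) / [20.4 × (0.446 × 5.09 − 0.0622) − 1] = 167.4 / 44.04 = 3.802 mg/L.
Y_obs = Y / (1 + k_d θ_c) = 0.446 / (1 + 0.0622 × 20.4) = 0.446 / 2.269 = 0.1966.
Q·(S₀ − S) = 18000 × (408 − 3.80) × 10⁻³ = 7276 kg/d removed.
P_X = Y_obs · Q(S₀ − S) = 0.1966 × 7276 = 1430 kg VSS/d.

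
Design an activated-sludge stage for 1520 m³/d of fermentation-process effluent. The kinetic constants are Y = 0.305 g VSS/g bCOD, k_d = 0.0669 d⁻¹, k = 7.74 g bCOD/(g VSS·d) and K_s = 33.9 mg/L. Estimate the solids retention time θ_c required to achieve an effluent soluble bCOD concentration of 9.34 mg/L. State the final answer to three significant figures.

From 1/θ_c = Y·k·S/(K_s + S) − k_d: Y·k·S/(K_s+S) = 0.305 × 7.74 × 9.34 / (33.9 + 9.34) = 0.5099 d⁻¹.
Then 1/θ_c = μ − k_d = 0.5099 − 0.0669 = 0.4430 d⁻¹, giving θ_c = 2.257 d.

θ_c ≈ 2.26 d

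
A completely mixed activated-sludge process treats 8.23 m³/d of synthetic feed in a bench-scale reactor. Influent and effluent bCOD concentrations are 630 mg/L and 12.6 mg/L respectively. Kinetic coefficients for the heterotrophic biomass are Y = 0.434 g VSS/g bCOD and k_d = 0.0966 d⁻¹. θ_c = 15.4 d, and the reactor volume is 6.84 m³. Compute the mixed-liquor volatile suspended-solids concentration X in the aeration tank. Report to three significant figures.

From V·X·(1 + k_d·θ_c) = Y·Q·(S₀ − S)·θ_c: X = 0.434 × 8.23 × (630 − 12.6) × 15.4 / [6.84 × (1 + 0.0966 × 15.4)] = 1996 mg/L.

X ≈ 2000 mg/L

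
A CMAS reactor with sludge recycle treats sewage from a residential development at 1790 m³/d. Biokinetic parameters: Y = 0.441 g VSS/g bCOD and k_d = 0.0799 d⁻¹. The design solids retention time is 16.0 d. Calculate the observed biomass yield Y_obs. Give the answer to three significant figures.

Y_obs ≈ 0.194 g VSS/g bCOD

Correct the yield for decay: Y_obs = Y/(1 + k_d θ_c) = 0.441 / (1 + 0.0799 × 16.0) = 0.441 / 2.278 = 0.1936.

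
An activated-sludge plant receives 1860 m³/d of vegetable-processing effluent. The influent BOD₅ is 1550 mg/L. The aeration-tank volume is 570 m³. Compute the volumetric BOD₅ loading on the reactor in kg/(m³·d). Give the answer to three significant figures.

L_v ≈ 5.06 kg BOD₅/(m³·d)

Applied BOD₅ load per unit volume = Q·S₀/V = (1860 × 1550/1000)/570.0 = 5.058 kg BOD₅·m⁻³·d⁻¹.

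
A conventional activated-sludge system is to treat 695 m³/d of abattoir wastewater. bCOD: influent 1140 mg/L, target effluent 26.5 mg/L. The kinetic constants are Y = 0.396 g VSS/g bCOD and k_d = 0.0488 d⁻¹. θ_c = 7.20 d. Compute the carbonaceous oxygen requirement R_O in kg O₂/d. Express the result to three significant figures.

Correct the yield for decay: Y_obs = Y/(1 + k_d θ_c) = 0.396 / (1 + 0.0488 × 7.20) = 0.396 / 1.351 = 0.2930.
Q·(S₀ − S) = 695 × (1140 − 26.5) × 10⁻³ = 773.9 kg/d removed.
Biomass synthesised: P_X = Y_obs × 773.9 = 226.8 kg VSS/d.
R_O = Q·(S₀ − S) − 1.42·P_X = 773.9 − 1.42 × 226.8 = 451.9 kg O₂/d.

R_O ≈ 452 kg O₂/d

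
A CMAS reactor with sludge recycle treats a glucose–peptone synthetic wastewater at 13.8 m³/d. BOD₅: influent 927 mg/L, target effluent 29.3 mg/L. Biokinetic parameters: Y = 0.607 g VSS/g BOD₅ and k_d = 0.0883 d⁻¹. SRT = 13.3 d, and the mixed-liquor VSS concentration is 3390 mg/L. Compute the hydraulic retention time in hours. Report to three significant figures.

Rearranging the biomass balance for a CMAS with decay, V = Y·Q·ΔS·θ_c / [X·(1+k_d θ_c)] = 0.607 × 13.8 × (927 − 29.3) × 13.3 / [3390 × (1 + 0.0883 × 13.3)] = 1×10^5 / 7371 = 13.57 m³.
τ = V/Q = 13.57/13.8 = 0.9832 d, or 23.60 h.

τ ≈ 23.6 h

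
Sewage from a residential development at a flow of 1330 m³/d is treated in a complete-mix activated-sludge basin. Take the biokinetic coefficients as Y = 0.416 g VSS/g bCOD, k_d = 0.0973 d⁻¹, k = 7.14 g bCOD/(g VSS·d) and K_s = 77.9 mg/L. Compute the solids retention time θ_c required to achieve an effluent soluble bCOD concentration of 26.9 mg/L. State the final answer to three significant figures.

θ_c ≈ 1.50 d

At the target effluent, Y k S/(K_s+S) = 0.416×7.14×26.9/104.8 = 0.7624 d⁻¹.
θ_c = 1/(μ − k_d) = 1/(0.7624 − 0.0973) = 1/0.6651 = 1.504 d.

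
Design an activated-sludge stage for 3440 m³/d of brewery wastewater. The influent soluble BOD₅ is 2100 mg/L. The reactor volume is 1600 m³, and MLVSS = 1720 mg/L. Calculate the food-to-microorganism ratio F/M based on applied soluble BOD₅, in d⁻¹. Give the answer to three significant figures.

F/M = Q·S₀ / (V·X) = 3440 × 2100 / (1600 × 1720) = 2.625 g soluble BOD₅·(g VSS·d)⁻¹.

F/M ≈ 2.62 d⁻¹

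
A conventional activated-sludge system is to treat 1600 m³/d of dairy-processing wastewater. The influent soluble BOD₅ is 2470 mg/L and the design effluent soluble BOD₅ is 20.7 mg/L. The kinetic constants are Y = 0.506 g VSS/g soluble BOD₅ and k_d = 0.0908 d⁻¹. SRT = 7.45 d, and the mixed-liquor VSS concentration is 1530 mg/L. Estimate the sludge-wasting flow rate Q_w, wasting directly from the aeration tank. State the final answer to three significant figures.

Q_w ≈ 773 m³/d

Steady-state biomass mass balance: V·X·(1 + k_d·θ_c) = Y·Q·(S₀ − S)·θ_c, so V = 0.506 × 1600 × (2470 − 20.7) × 7.45 / [1530 × (1 + 0.0908 × 7.45)] = 1.48×10^7 / 2565 = 5759 m³.
With mixed-liquor wasting, θ_c = V/Q_w, so Q_w = V/θ_c = 5759/7.45 = 773.1 m³/d.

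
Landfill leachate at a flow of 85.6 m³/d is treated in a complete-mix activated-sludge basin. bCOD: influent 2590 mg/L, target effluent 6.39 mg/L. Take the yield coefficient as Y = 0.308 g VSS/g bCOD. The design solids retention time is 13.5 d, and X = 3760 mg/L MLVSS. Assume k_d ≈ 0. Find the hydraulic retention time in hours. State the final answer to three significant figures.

τ ≈ 68.6 h

V·X = Y·Q·ΔS·θ_c gives V = 0.308 × 85.6 × (2590 − 6.39) × 13.5 / 3760 = 244.6 m³.
HRT = V/Q = 244.6 m³ / 85.6 m³·d⁻¹ = 2.857 d × 24 = 68.57 h.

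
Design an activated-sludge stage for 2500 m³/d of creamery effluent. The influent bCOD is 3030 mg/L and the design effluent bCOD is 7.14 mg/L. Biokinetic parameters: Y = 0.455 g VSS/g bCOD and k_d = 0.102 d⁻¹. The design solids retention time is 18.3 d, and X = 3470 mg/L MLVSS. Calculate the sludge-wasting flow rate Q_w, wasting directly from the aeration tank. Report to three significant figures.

Rearranging the biomass balance for a CMAS with decay, V = Y·Q·ΔS·θ_c / [X·(1+k_d θ_c)] = 0.455 × 2500 × (3030 − 7.14) × 18.3 / [3470 × (1 + 0.102 × 18.3)] = 6.29×10^7 / 9947 = 6326 m³.
For wasting at MLVSS concentration, Q_w = V/θ_c = 6326/18.3 = 345.7 m³/d.

Q_w ≈ 346 m³/d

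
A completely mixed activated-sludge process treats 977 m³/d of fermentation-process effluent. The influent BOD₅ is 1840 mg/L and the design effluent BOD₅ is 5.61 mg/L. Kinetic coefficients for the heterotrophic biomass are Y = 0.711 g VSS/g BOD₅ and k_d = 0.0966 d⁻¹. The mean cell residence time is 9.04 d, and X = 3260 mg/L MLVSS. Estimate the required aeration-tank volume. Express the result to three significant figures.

Steady-state biomass mass balance: V·X·(1 + k_d·θ_c) = Y·Q·(S₀ − S)·θ_c, so V = 0.711 × 977 × (1840 − 5.61) × 9.04 / [3260 × (1 + 0.0966 × 9.04)] = 1.15×10^7 / 6107 = 1886 m³.

V ≈ 1890 m³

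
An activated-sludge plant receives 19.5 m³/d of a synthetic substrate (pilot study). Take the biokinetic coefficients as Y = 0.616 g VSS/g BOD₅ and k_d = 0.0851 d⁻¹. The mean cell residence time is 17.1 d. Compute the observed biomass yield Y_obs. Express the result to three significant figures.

Y_obs ≈ 0.251 g VSS/g BOD₅

The observed yield is Y_obs = Y/(1 + k_d·θ_c) = 0.616 / (1 + 0.0851 × 17.1) = 0.616 / 2.455 = 0.2509 g VSS per g BOD₅ removed.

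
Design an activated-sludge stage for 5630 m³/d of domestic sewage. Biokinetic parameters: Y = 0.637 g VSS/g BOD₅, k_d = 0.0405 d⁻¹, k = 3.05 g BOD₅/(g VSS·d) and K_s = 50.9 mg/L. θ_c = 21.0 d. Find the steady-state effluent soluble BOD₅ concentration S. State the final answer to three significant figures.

From the Monod/SRT balance for a CMAS, S = K_s·(1+k_d θ_c)/[θ_c·(Y k − k_d) − 1] = 50.9 × (1 + 0.0405 × 21.0) / [21.0 × (0.637 × 3.05 − 0.0405) − 1] = 94.19 / 38.95 = 2.418 mg/L.

S ≈ 2.42 mg/L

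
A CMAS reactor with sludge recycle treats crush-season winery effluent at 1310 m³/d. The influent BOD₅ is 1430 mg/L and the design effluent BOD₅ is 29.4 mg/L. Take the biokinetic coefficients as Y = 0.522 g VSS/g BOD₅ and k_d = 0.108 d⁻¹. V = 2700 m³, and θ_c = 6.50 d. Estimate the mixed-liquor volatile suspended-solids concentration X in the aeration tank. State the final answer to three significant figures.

Solving the biomass balance for X: X = Y Q (S₀−S) θ_c / [V (1+k_d θ_c)] = 0.522 × 1310 × (1430 − 29.4) × 6.50 / [2700 × (1 + 0.108 × 6.50)] = 1355 mg/L.

X ≈ 1350 mg/L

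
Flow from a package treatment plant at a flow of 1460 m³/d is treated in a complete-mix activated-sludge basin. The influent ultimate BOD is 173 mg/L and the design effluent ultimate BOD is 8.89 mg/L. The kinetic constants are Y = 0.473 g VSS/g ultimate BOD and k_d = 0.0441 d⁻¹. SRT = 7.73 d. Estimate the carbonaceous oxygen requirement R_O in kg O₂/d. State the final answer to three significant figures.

R_O ≈ 120 kg O₂/d

Observed yield with endogenous decay: Y_obs = Y / (1 + k_d·θ_c) = 0.473 / (1 + 0.0441 × 7.73) = 0.473 / 1.341 = 0.3527 g VSS/g ultimate BOD.
Substrate removed = Q·(S₀ − S) = 1460 m³/d × (173 − 8.89) g/m³ = 2.4×10^5 g/d = 239.6 kg/d.
P_X = Y_obs·Q·(S₀ − S) = 0.3527 × 239.6 = 84.52 kg VSS/d.
R_O = Q·ΔS − 1.42 P_X = 239.6 − 120.0 = 119.6 kg O₂/d.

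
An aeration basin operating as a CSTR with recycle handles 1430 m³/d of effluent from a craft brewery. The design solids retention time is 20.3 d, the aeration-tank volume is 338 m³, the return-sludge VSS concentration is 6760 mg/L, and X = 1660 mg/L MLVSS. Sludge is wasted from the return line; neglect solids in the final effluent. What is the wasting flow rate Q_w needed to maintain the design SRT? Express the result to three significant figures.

Q_w = (V·X)/(θ_c X_r) = 338.0 × 1660 / (20.3 × 6760) = 4.089 m³/d.

Q_w ≈ 4.09 m³/d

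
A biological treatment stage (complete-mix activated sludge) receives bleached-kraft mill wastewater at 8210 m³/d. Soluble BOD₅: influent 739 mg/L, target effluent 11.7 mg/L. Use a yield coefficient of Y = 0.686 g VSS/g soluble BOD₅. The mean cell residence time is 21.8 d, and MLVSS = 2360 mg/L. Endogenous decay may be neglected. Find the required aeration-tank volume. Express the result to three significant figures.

With k_d = 0 the design equation reduces to V = Y Q (S₀−S) θ_c / X = 0.686 × 8210 × (739 − 11.7) × 21.8 / 2360 = 37838 m³.

V ≈ 37800 m³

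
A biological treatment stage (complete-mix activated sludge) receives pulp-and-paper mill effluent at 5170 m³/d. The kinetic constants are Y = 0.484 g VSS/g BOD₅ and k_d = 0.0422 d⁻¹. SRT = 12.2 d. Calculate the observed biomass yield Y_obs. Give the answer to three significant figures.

Y_obs ≈ 0.320 g VSS/g BOD₅

Y_obs = Y / (1 + k_d θ_c) = 0.484 / (1 + 0.0422 × 12.2) = 0.484 / 1.515 = 0.3195.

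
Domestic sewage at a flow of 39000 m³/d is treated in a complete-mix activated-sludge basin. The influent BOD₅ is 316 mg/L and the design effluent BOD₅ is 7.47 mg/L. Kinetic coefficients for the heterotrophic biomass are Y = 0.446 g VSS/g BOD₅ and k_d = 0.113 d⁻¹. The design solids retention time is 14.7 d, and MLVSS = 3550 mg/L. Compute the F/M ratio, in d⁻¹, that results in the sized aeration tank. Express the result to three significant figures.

F/M ≈ 0.416 d⁻¹

From the SRT design equation V = Y Q (S₀−S) θ_c / [X (1 + k_d θ_c)] = 0.446 × 39000 × (316 − 7.47) × 14.7 / [3550 × (1 + 0.113 × 14.7)] = 7.89×10^7 / 9447 = 8351 m³.
F/M = Q·S₀ / (V·X) = 39000 × 316 / (8351 × 3550) = 0.4157 g BOD₅·(g VSS·d)⁻¹.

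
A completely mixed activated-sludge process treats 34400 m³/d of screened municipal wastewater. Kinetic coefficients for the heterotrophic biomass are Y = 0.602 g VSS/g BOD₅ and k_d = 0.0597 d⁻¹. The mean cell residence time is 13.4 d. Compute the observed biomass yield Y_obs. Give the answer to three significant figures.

Y_obs ≈ 0.334 g VSS/g BOD₅

The observed yield is Y_obs = Y/(1 + k_d·θ_c) = 0.602 / (1 + 0.0597 × 13.4) = 0.602 / 1.800 = 0.3344 g VSS per g BOD₅ removed.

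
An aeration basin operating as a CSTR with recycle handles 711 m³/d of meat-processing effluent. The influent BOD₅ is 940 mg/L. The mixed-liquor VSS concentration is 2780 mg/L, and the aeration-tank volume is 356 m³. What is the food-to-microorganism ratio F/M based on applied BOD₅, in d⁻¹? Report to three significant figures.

Food-to-microorganism ratio F/M = Q S₀ / (V X) = 711 × 940 / (356.0 × 2780) = 0.6753 d⁻¹.

F/M ≈ 0.675 d⁻¹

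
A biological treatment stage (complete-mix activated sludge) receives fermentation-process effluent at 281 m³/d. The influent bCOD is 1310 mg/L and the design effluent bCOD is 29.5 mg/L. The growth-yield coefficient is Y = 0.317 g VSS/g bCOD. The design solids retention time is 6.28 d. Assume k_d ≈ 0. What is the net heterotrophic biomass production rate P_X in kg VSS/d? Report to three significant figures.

P_X ≈ 114 kg VSS/d

No decay correction is needed, so Y_obs = Y = 0.317.
Q·(S₀ − S) = 281 × (1310 − 29.5) × 10⁻³ = 359.8 kg/d removed.
Biomass produced: P_X = Y_obs·Q·ΔS = 0.3170 × 359.8 ≈ 114.1 kg VSS/d.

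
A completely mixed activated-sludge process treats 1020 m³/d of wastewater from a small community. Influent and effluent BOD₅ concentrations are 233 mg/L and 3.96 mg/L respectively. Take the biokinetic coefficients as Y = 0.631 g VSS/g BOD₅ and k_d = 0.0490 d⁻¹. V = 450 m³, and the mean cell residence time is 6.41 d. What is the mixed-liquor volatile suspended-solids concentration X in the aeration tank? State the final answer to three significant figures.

Solving the biomass balance for X: X = Y Q (S₀−S) θ_c / [V (1+k_d θ_c)] = 0.631 × 1020 × (233 − 3.96) × 6.41 / [450 × (1 + 0.0490 × 6.41)] = 1598 mg/L.

X ≈ 1600 mg/L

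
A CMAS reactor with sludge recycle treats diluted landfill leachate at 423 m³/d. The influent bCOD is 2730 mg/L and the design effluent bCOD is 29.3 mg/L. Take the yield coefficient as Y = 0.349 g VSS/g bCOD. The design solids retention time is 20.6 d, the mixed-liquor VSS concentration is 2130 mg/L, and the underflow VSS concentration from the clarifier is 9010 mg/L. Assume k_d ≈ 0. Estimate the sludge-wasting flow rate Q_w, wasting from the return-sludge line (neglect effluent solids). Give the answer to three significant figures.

Biomass mass balance (decay neglected): V·X = Y·Q·(S₀ − S)·θ_c, so V = 0.349 × 423 × (2730 − 29.3) × 20.6 / 2130 = 3856 m³.
Q_w = (V·X)/(θ_c X_r) = 3856 × 2130 / (20.6 × 9010) = 44.25 m³/d.

Q_w ≈ 44.3 m³/d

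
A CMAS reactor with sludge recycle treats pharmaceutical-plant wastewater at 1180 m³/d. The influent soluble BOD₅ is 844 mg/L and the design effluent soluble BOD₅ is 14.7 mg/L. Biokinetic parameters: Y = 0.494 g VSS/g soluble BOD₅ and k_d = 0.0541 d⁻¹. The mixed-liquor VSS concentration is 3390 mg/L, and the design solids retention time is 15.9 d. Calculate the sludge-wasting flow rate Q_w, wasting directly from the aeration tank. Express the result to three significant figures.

Q_w ≈ 76.7 m³/d

From the SRT design equation V = Y Q (S₀−S) θ_c / [X (1 + k_d θ_c)] = 0.494 × 1180 × (844 − 14.7) × 15.9 / [3390 × (1 + 0.0541 × 15.9)] = 7.69×10^6 / 6306 = 1219 m³.
With mixed-liquor wasting, θ_c = V/Q_w, so Q_w = V/θ_c = 1219/15.9 = 76.66 m³/d.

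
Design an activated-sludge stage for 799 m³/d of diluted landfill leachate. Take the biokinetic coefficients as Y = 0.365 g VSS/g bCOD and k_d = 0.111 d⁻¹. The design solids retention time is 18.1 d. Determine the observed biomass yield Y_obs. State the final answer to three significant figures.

Y_obs = Y / (1 + k_d θ_c) = 0.365 / (1 + 0.111 × 18.1) = 0.365 / 3.009 = 0.1213.

Y_obs ≈ 0.121 g VSS/g bCOD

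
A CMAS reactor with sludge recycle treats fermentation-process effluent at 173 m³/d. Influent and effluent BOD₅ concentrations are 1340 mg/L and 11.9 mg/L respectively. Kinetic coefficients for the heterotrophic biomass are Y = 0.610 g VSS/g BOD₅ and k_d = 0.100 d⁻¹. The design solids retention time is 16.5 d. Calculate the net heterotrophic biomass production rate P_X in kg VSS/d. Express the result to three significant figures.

Correct the yield for decay: Y_obs = Y/(1 + k_d θ_c) = 0.610 / (1 + 0.100 × 16.5) = 0.610 / 2.650 = 0.2302.
Q·(S₀ − S) = 173 × (1340 − 11.9) × 10⁻³ = 229.8 kg/d removed.
So the net sludge growth is P_X = 0.2302 × 229.8 = 52.89 kg VSS/d.

P_X ≈ 52.9 kg VSS/d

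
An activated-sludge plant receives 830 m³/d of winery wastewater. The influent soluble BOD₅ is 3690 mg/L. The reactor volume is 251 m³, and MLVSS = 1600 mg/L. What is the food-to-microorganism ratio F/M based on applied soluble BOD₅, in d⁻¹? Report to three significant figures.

F/M ≈ 7.63 d⁻¹

Food-to-microorganism ratio F/M = Q S₀ / (V X) = 830 × 3690 / (251.0 × 1600) = 7.626 d⁻¹.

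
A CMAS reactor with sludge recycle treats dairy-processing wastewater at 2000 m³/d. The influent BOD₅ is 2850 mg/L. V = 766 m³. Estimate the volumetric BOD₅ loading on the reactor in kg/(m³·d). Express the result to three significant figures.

Applied BOD₅ load per unit volume = Q·S₀/V = (2000 × 2850/1000)/766.0 = 7.441 kg BOD₅·m⁻³·d⁻¹.

L_v ≈ 7.44 kg BOD₅/(m³·d)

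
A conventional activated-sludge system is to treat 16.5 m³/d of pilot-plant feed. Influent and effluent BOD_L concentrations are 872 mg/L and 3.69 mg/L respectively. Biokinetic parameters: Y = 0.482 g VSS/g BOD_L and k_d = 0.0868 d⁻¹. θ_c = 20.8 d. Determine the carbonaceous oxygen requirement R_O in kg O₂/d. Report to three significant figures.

The observed yield is Y_obs = Y/(1 + k_d·θ_c) = 0.482 / (1 + 0.0868 × 20.8) = 0.482 / 2.805 = 0.1718 g VSS per g BOD_L removed.
Mass of BOD_L removed per day: Q(S₀ − S) = 16.5 × 868.3 g/m³ = 14.33 kg/d.
Biomass synthesised: P_X = Y_obs × 14.33 = 2.462 kg VSS/d.
Carbonaceous O₂ demand = substrate oxidised − cell-mass equivalent = 14.33 − 1.42 × 2.462 = 10.83 kg O₂/d.

R_O ≈ 10.8 kg O₂/d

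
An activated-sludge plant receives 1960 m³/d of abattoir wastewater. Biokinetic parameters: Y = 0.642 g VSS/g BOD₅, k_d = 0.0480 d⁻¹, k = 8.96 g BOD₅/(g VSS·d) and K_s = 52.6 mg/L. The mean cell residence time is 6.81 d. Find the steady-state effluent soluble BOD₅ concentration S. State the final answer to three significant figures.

S ≈ 1.84 mg/L

For a completely mixed reactor with recycle the Lawrence–McCarty relation gives S = K_s·(1 + k_d·θ_c) / [θ_c·(Y·k − k_d) − 1] = 52.6 × (1 + 0.0480 × 6.81) / [6.81 × (0.642 × 8.96 − 0.0480) − 1] = 69.79 / 37.85 = 1.844 mg/L.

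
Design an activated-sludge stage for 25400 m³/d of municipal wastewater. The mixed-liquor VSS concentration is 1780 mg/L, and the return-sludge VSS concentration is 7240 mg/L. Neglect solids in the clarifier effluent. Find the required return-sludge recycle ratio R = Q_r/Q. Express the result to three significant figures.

Solids balance on the clarifier gives (1+R)X = R·X_r, so R = X/(X_r − X) = 1780 / (7240 − 1780) = 0.3260.

R ≈ 0.326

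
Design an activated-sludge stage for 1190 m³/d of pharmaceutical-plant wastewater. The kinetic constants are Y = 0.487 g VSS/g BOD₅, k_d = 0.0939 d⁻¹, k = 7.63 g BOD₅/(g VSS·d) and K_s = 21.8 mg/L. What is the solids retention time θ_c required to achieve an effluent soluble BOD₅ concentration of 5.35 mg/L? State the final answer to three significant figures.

From 1/θ_c = Y·k·S/(K_s + S) − k_d: Y·k·S/(K_s+S) = 0.487 × 7.63 × 5.35 / (21.8 + 5.35) = 0.7322 d⁻¹.
Then 1/θ_c = μ − k_d = 0.7322 − 0.0939 = 0.6383 d⁻¹, giving θ_c = 1.567 d.

θ_c ≈ 1.57 d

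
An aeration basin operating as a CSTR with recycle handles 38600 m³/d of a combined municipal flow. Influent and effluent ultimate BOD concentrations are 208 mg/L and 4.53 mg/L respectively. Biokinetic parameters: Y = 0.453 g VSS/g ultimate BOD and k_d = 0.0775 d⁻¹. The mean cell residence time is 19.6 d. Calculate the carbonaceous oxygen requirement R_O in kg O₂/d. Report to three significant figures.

Y_obs = Y / (1 + k_d θ_c) = 0.453 / (1 + 0.0775 × 19.6) = 0.453 / 2.519 = 0.1798.
ΔS = 208 − 4.53 = 203.5 mg/L, so the substrate removal rate is 38600 × 203.5/1000 = 7854 kg ultimate BOD/d.
Biomass synthesised: P_X = Y_obs × 7854 = 1412 kg VSS/d.
R_O = Q·(S₀ − S) − 1.42·P_X = 7854 − 1.42 × 1412 = 5848 kg O₂/d.

R_O ≈ 5850 kg O₂/d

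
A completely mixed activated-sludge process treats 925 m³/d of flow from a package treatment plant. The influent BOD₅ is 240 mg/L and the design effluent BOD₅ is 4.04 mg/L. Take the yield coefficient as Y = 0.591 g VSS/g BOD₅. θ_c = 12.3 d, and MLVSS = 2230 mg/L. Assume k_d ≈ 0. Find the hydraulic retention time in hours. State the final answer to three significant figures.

τ ≈ 18.5 h

V·X = Y·Q·ΔS·θ_c gives V = 0.591 × 925 × (240 − 4.04) × 12.3 / 2230 = 711.5 m³.
HRT = V/Q = 711.5 m³ / 925 m³·d⁻¹ = 0.7692 d × 24 = 18.46 h.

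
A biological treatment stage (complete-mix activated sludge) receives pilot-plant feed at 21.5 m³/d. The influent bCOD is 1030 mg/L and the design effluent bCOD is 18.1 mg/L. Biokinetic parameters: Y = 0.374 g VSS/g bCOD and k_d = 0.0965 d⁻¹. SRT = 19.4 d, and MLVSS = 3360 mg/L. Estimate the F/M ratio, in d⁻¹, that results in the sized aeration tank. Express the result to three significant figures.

Steady-state biomass mass balance: V·X·(1 + k_d·θ_c) = Y·Q·(S₀ − S)·θ_c, so V = 0.374 × 21.5 × (1030 − 18.1) × 19.4 / [3360 × (1 + 0.0965 × 19.4)] = 1.58×10^5 / 9650 = 16.36 m³.
F/M = Q·S₀ / (V·X) = 21.5 × 1030 / (16.36 × 3360) = 0.4029 g bCOD·(g VSS·d)⁻¹.

F/M ≈ 0.403 d⁻¹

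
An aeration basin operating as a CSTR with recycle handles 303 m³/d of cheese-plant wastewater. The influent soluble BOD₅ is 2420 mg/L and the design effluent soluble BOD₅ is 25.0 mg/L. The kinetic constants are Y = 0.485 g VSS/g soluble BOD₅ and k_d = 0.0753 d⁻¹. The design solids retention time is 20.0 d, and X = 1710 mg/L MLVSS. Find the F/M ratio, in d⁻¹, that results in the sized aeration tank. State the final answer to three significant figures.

From the SRT design equation V = Y Q (S₀−S) θ_c / [X (1 + k_d θ_c)] = 0.485 × 303 × (2420 − 25.0) × 20.0 / [1710 × (1 + 0.0753 × 20.0)] = 7.04×10^6 / 4285 = 1643 m³.
F/M = applied load / biomass = Q·S₀/(V·X) = 303 × 2420 / (1643 × 1710) = 0.2610 d⁻¹.

F/M ≈ 0.261 d⁻¹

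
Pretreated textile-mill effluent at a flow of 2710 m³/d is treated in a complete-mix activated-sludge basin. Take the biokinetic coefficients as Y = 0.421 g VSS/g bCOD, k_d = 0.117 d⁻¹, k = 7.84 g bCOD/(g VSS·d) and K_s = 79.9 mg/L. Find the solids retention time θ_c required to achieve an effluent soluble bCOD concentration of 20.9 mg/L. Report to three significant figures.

θ_c ≈ 1.76 d

At the target effluent, Y k S/(K_s+S) = 0.421×7.84×20.9/100.8 = 0.6844 d⁻¹.
θ_c = 1/(μ − k_d) = 1/(0.6844 − 0.117) = 1/0.5674 = 1.763 d.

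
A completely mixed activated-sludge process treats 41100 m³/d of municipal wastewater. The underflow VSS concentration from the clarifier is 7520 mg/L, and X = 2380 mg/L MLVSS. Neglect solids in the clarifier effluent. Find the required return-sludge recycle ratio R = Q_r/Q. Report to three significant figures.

R ≈ 0.463

R = Q_r/Q = X/(X_r − X) = 2380 / (7520 − 2380) = 0.4630.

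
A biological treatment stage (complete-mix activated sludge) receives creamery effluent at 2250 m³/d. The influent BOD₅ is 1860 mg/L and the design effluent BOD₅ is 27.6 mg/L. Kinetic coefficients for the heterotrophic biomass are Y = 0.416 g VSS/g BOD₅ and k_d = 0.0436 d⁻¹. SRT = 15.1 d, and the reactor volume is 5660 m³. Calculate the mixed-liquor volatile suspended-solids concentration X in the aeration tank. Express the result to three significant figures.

X = Y·Q·ΔS·θ_c / [V·(1 + k_d θ_c)] = 0.416 × 2250 × (1860 − 27.6) × 15.1 / [5660 × (1 + 0.0436 × 15.1)] = 2759 mg/L.

X ≈ 2760 mg/L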